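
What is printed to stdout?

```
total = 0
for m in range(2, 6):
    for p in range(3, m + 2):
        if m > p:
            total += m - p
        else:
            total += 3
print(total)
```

m=2,p=3: not 2>3, total = 0+3 = 3
m=3,p=3: not 3>3, total = 3+3 = 6
m=3,p=4: not 3>4, total = 6+3 = 9
m=4,p=3: 4>3, total = 9+1 = 10
m=4,p=4: not 4>4, total = 10+3 = 13
m=4,p=5: not 4>5, total = 13+3 = 16
m=5,p=3: 5>3, total = 16+2 = 18
m=5,p=4: 5>4, total = 18+1 = 19
m=5,p=5: not 5>5, total = 19+3 = 22
m=5,p=6: not 5>6, total = 22+3 = 25

25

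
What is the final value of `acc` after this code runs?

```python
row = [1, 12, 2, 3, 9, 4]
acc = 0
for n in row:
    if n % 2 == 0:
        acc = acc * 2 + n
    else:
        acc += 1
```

n=1: not even, acc = 0+1 = 1
n=12: even, acc = 1*2+12 = 14
n=2: even, acc = 14*2+2 = 30
n=3: not even, acc = 30+1 = 31
n=9: not even, acc = 31+1 = 32
n=4: even, acc = 32*2+4 = 68

68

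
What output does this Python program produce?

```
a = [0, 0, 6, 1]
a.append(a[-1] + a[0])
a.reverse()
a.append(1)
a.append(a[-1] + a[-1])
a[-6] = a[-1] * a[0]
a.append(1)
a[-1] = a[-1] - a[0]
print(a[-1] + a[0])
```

1

append a[-1]+a[0] = 1+0 = 1 → [0, 0, 6, 1, 1]
reverse → [1, 1, 6, 0, 0]
append 1 → [1, 1, 6, 0, 0, 1]
append a[-1]+a[-1] = 1+1 = 2 → [1, 1, 6, 0, 0, 1, 2]
a[-6] = a[-1]*a[0] = 2*1 = 2 → [1, 2, 6, 0, 0, 1, 2]
append 1 → [1, 2, 6, 0, 0, 1, 2, 1]
a[-1] = a[-1]-a[0] = 1-1 = 0 → [1, 2, 6, 0, 0, 1, 2, 0]
a[-1]+a[0] = 0+1 = 1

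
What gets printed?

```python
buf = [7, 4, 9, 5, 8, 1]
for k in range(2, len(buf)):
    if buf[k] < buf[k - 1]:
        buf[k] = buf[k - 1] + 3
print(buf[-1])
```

k=2: 9>=4, unchanged → [7, 4, 9, 5, 8, 1]
k=3: 5<9, buf[3] = 9+3 = 12 → [7, 4, 9, 12, 8, 1]
k=4: 8<12, buf[4] = 12+3 = 15 → [7, 4, 9, 12, 15, 1]
k=5: 1<15, buf[5] = 15+3 = 18 → [7, 4, 9, 12, 15, 18]

18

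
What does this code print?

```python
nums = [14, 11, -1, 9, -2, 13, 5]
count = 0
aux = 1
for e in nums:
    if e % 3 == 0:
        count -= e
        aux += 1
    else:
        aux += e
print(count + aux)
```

33

e=14: not %3==0; aux=15
e=11: not %3==0; aux=26
e=-1: not %3==0; aux=25
e=9: %3==0, count = 0-9 = -9; aux=26
e=-2: not %3==0; aux=24
e=13: not %3==0; aux=37
e=5: not %3==0; aux=42
count+aux = (-9)+42 = 33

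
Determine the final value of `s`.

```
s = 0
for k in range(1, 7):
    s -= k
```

k=1: s = 0-1 = -1
k=2: s = (-1)-2 = -3
k=3: s = (-3)-3 = -6
k=4: s = (-6)-4 = -10
k=5: s = (-10)-5 = -15
k=6: s = (-15)-6 = -21

-21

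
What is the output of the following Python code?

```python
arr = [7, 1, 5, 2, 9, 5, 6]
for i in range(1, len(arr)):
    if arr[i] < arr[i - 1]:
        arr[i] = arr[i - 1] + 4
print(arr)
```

[7, 11, 15, 19, 23, 27, 31]

i=1: 1<7, arr[1] = 7+4 = 11 → [7, 11, 5, 2, 9, 5, 6]
i=2: 5<11, arr[2] = 11+4 = 15 → [7, 11, 15, 2, 9, 5, 6]
i=3: 2<15, arr[3] = 15+4 = 19 → [7, 11, 15, 19, 9, 5, 6]
i=4: 9<19, arr[4] = 19+4 = 23 → [7, 11, 15, 19, 23, 5, 6]
i=5: 5<23, arr[5] = 23+4 = 27 → [7, 11, 15, 19, 23, 27, 6]
i=6: 6<27, arr[6] = 27+4 = 31 → [7, 11, 15, 19, 23, 27, 31]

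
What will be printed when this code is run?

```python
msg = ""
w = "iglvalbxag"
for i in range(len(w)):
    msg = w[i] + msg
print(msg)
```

gaxblavlgi

i=0: prepend 'i' → 'i'
i=1: prepend 'g' → 'gi'
i=2: prepend 'l' → 'lgi'
i=3: prepend 'v' → 'vlgi'
i=4: prepend 'a' → 'avlgi'
i=5: prepend 'l' → 'lavlgi'
i=6: prepend 'b' → 'blavlgi'
i=7: prepend 'x' → 'xblavlgi'
i=8: prepend 'a' → 'axblavlgi'
i=9: prepend 'g' → 'gaxblavlgi'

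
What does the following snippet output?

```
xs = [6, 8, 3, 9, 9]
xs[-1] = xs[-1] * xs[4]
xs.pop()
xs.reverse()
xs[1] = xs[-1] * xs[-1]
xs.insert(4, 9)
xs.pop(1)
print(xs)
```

xs[-1] = xs[-1]*xs[4] = 9*9 = 81 → [6, 8, 3, 9, 81]
pop() removes 81 → [6, 8, 3, 9]
reverse → [9, 3, 8, 6]
xs[1] = xs[-1]*xs[-1] = 6*6 = 36 → [9, 36, 8, 6]
insert 9 at 4 → [9, 36, 8, 6, 9]
pop(1) removes 36 → [9, 8, 6, 9]

[9, 8, 6, 9]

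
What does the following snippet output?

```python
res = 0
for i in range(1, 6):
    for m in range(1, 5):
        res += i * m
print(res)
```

150

i=1,m=1: res = 0+1 = 1
i=1,m=2: res = 1+2 = 3
i=1,m=3: res = 3+3 = 6
i=1,m=4: res = 6+4 = 10
i=2,m=1: res = 10+2 = 12
i=2,m=2: res = 12+4 = 16
i=2,m=3: res = 16+6 = 22
i=2,m=4: res = 22+8 = 30
i=3,m=1: res = 30+3 = 33
i=3,m=2: res = 33+6 = 39
i=3,m=3: res = 39+9 = 48
i=3,m=4: res = 48+12 = 60
i=4,m=1: res = 60+4 = 64
i=4,m=2: res = 64+8 = 72
i=4,m=3: res = 72+12 = 84
i=4,m=4: res = 84+16 = 100
i=5,m=1: res = 100+5 = 105
i=5,m=2: res = 105+10 = 115
i=5,m=3: res = 115+15 = 130
i=5,m=4: res = 130+20 = 150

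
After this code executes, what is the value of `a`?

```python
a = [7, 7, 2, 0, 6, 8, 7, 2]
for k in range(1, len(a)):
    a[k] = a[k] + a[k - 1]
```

[7, 14, 16, 16, 22, 30, 37, 39]

k=1: a[1] = 7+7 = 14 → [7, 14, 2, 0, 6, 8, 7, 2]
k=2: a[2] = 2+14 = 16 → [7, 14, 16, 0, 6, 8, 7, 2]
k=3: a[3] = 0+16 = 16 → [7, 14, 16, 16, 6, 8, 7, 2]
k=4: a[4] = 6+16 = 22 → [7, 14, 16, 16, 22, 8, 7, 2]
k=5: a[5] = 8+22 = 30 → [7, 14, 16, 16, 22, 30, 7, 2]
k=6: a[6] = 7+30 = 37 → [7, 14, 16, 16, 22, 30, 37, 2]
k=7: a[7] = 2+37 = 39 → [7, 14, 16, 16, 22, 30, 37, 39]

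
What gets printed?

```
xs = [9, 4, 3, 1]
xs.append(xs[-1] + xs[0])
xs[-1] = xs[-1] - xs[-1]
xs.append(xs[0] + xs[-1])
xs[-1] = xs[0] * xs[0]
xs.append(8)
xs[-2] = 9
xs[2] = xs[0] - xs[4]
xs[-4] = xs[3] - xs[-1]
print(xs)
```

[9, 4, 9, -7, 0, 9, 8]

append xs[-1]+xs[0] = 1+9 = 10 → [9, 4, 3, 1, 10]
xs[-1] = xs[-1]-xs[-1] = 10-10 = 0 → [9, 4, 3, 1, 0]
append xs[0]+xs[-1] = 9+0 = 9 → [9, 4, 3, 1, 0, 9]
xs[-1] = xs[0]*xs[0] = 9*9 = 81 → [9, 4, 3, 1, 0, 81]
append 8 → [9, 4, 3, 1, 0, 81, 8]
xs[-2] = 9 → [9, 4, 3, 1, 0, 9, 8]
xs[2] = xs[0]-xs[4] = 9-0 = 9 → [9, 4, 9, 1, 0, 9, 8]
xs[-4] = xs[3]-xs[-1] = 1-8 = -7 → [9, 4, 9, -7, 0, 9, 8]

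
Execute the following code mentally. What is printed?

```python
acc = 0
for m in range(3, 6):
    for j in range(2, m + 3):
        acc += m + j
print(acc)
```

123

m=3,j=2: acc = 0+5 = 5
m=3,j=3: acc = 5+6 = 11
m=3,j=4: acc = 11+7 = 18
m=3,j=5: acc = 18+8 = 26
m=4,j=2: acc = 26+6 = 32
m=4,j=3: acc = 32+7 = 39
m=4,j=4: acc = 39+8 = 47
m=4,j=5: acc = 47+9 = 56
m=4,j=6: acc = 56+10 = 66
m=5,j=2: acc = 66+7 = 73
m=5,j=3: acc = 73+8 = 81
m=5,j=4: acc = 81+9 = 90
m=5,j=5: acc = 90+10 = 100
m=5,j=6: acc = 100+11 = 111
m=5,j=7: acc = 111+12 = 123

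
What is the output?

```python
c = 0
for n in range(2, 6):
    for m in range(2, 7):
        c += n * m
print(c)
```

n=2,m=2: c = 0+4 = 4
n=2,m=3: c = 4+6 = 10
n=2,m=4: c = 10+8 = 18
n=2,m=5: c = 18+10 = 28
n=2,m=6: c = 28+12 = 40
n=3,m=2: c = 40+6 = 46
n=3,m=3: c = 46+9 = 55
n=3,m=4: c = 55+12 = 67
n=3,m=5: c = 67+15 = 82
n=3,m=6: c = 82+18 = 100
n=4,m=2: c = 100+8 = 108
n=4,m=3: c = 108+12 = 120
n=4,m=4: c = 120+16 = 136
n=4,m=5: c = 136+20 = 156
n=4,m=6: c = 156+24 = 180
n=5,m=2: c = 180+10 = 190
n=5,m=3: c = 190+15 = 205
n=5,m=4: c = 205+20 = 225
n=5,m=5: c = 225+25 = 250
n=5,m=6: c = 250+30 = 280

280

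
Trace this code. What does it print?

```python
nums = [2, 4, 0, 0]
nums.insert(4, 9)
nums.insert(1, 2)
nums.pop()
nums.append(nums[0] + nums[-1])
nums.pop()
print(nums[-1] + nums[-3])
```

4

insert 9 at 4 → [2, 4, 0, 0, 9]
insert 2 at 1 → [2, 2, 4, 0, 0, 9]
pop() removes 9 → [2, 2, 4, 0, 0]
append nums[0]+nums[-1] = 2+0 = 2 → [2, 2, 4, 0, 0, 2]
pop() removes 2 → [2, 2, 4, 0, 0]
nums[-1]+nums[-3] = 0+4 = 4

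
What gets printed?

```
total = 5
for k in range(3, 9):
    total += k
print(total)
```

38

k=3: total = 5+3 = 8
k=4: total = 8+4 = 12
k=5: total = 12+5 = 17
k=6: total = 17+6 = 23
k=7: total = 23+7 = 30
k=8: total = 30+8 = 38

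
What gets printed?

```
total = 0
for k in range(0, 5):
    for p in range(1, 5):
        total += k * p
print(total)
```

k=0,p=1: total = 0+0 = 0
k=0,p=2: total = 0+0 = 0
k=0,p=3: total = 0+0 = 0
k=0,p=4: total = 0+0 = 0
k=1,p=1: total = 0+1 = 1
k=1,p=2: total = 1+2 = 3
k=1,p=3: total = 3+3 = 6
k=1,p=4: total = 6+4 = 10
k=2,p=1: total = 10+2 = 12
k=2,p=2: total = 12+4 = 16
k=2,p=3: total = 16+6 = 22
k=2,p=4: total = 22+8 = 30
k=3,p=1: total = 30+3 = 33
k=3,p=2: total = 33+6 = 39
k=3,p=3: total = 39+9 = 48
k=3,p=4: total = 48+12 = 60
k=4,p=1: total = 60+4 = 64
k=4,p=2: total = 64+8 = 72
k=4,p=3: total = 72+12 = 84
k=4,p=4: total = 84+16 = 100

100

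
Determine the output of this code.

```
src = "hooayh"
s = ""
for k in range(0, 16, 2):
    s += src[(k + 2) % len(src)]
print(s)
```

k=0: add src[2]='o' → 'o'
k=2: add src[4]='y' → 'oy'
k=4: add src[0]='h' → 'oyh'
k=6: add src[2]='o' → 'oyho'
k=8: add src[4]='y' → 'oyhoy'
k=10: add src[0]='h' → 'oyhoyh'
k=12: add src[2]='o' → 'oyhoyho'
k=14: add src[4]='y' → 'oyhoyhoy'

oyhoyhoy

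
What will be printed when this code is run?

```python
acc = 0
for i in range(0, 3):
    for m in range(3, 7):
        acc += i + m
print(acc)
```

66

i=0,m=3: acc = 0+3 = 3
i=0,m=4: acc = 3+4 = 7
i=0,m=5: acc = 7+5 = 12
i=0,m=6: acc = 12+6 = 18
i=1,m=3: acc = 18+4 = 22
i=1,m=4: acc = 22+5 = 27
i=1,m=5: acc = 27+6 = 33
i=1,m=6: acc = 33+7 = 40
i=2,m=3: acc = 40+5 = 45
i=2,m=4: acc = 45+6 = 51
i=2,m=5: acc = 51+7 = 58
i=2,m=6: acc = 58+8 = 66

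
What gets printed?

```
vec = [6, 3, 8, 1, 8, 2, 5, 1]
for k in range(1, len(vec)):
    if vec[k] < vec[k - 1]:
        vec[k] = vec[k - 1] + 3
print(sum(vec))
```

k=1: 3<6, vec[1] = 6+3 = 9 → [6, 9, 8, 1, 8, 2, 5, 1]
k=2: 8<9, vec[2] = 9+3 = 12 → [6, 9, 12, 1, 8, 2, 5, 1]
k=3: 1<12, vec[3] = 12+3 = 15 → [6, 9, 12, 15, 8, 2, 5, 1]
k=4: 8<15, vec[4] = 15+3 = 18 → [6, 9, 12, 15, 18, 2, 5, 1]
k=5: 2<18, vec[5] = 18+3 = 21 → [6, 9, 12, 15, 18, 21, 5, 1]
k=6: 5<21, vec[6] = 21+3 = 24 → [6, 9, 12, 15, 18, 21, 24, 1]
k=7: 1<24, vec[7] = 24+3 = 27 → [6, 9, 12, 15, 18, 21, 24, 27]
sum = 132

132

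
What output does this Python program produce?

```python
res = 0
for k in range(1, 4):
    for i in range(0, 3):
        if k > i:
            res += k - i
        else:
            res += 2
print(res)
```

16

k=1,i=0: 1>0, res = 0+1 = 1
k=1,i=1: not 1>1, res = 1+2 = 3
k=1,i=2: not 1>2, res = 3+2 = 5
k=2,i=0: 2>0, res = 5+2 = 7
k=2,i=1: 2>1, res = 7+1 = 8
k=2,i=2: not 2>2, res = 8+2 = 10
k=3,i=0: 3>0, res = 10+3 = 13
k=3,i=1: 3>1, res = 13+2 = 15
k=3,i=2: 3>2, res = 15+1 = 16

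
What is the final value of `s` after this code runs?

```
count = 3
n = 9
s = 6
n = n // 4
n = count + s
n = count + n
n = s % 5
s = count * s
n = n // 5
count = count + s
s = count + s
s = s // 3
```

n = 9//4 = 2
n = 3+6 = 9
n = 3+9 = 12
n = 6%5 = 1
s = 3*6 = 18
n = 1//5 = 0
count = 3+18 = 21
s = 21+18 = 39
s = 39//3 = 13

13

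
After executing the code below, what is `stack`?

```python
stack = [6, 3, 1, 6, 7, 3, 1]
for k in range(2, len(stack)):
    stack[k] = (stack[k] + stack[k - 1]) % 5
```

[6, 3, 4, 0, 2, 0, 1]

k=2: stack[2] = (1+3)%5 = 4 → [6, 3, 4, 6, 7, 3, 1]
k=3: stack[3] = (6+4)%5 = 0 → [6, 3, 4, 0, 7, 3, 1]
k=4: stack[4] = (7+0)%5 = 2 → [6, 3, 4, 0, 2, 3, 1]
k=5: stack[5] = (3+2)%5 = 0 → [6, 3, 4, 0, 2, 0, 1]
k=6: stack[6] = (1+0)%5 = 1 → [6, 3, 4, 0, 2, 0, 1]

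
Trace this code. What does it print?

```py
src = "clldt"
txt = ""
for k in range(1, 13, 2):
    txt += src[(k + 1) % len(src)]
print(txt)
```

ltldcl

k=1: add src[2]='l' → 'l'
k=3: add src[4]='t' → 'lt'
k=5: add src[1]='l' → 'ltl'
k=7: add src[3]='d' → 'ltld'
k=9: add src[0]='c' → 'ltldc'
k=11: add src[2]='l' → 'ltldcl'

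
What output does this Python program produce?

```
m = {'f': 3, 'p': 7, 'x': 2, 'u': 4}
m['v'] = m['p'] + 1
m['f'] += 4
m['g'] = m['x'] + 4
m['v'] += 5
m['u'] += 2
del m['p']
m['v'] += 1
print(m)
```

{'f': 7, 'x': 2, 'u': 6, 'v': 14, 'g': 6}

m['v'] = m['p']+1 = 8 → {'f': 3, 'p': 7, 'x': 2, 'u': 4, 'v': 8}
m['f'] = 3+4 = 7 → {'f': 7, 'p': 7, 'x': 2, 'u': 4, 'v': 8}
m['g'] = m['x']+4 = 6 → {'f': 7, 'p': 7, 'x': 2, 'u': 4, 'v': 8, 'g': 6}
m['v'] = 8+5 = 13 → {'f': 7, 'p': 7, 'x': 2, 'u': 4, 'v': 13, 'g': 6}
m['u'] = 4+2 = 6 → {'f': 7, 'p': 7, 'x': 2, 'u': 6, 'v': 13, 'g': 6}
del 'p' → {'f': 7, 'x': 2, 'u': 6, 'v': 13, 'g': 6}
m['v'] = 13+1 = 14 → {'f': 7, 'x': 2, 'u': 6, 'v': 14, 'g': 6}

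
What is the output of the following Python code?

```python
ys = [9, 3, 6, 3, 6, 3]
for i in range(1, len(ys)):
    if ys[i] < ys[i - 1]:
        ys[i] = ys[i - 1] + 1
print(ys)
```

i=1: 3<9, ys[1] = 9+1 = 10 → [9, 10, 6, 3, 6, 3]
i=2: 6<10, ys[2] = 10+1 = 11 → [9, 10, 11, 3, 6, 3]
i=3: 3<11, ys[3] = 11+1 = 12 → [9, 10, 11, 12, 6, 3]
i=4: 6<12, ys[4] = 12+1 = 13 → [9, 10, 11, 12, 13, 3]
i=5: 3<13, ys[5] = 13+1 = 14 → [9, 10, 11, 12, 13, 14]

[9, 10, 11, 12, 13, 14]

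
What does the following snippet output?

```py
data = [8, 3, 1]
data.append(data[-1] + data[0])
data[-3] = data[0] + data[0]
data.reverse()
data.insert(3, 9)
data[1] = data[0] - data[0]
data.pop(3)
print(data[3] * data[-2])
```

128

append data[-1]+data[0] = 1+8 = 9 → [8, 3, 1, 9]
data[-3] = data[0]+data[0] = 8+8 = 16 → [8, 16, 1, 9]
reverse → [9, 1, 16, 8]
insert 9 at 3 → [9, 1, 16, 9, 8]
data[1] = data[0]-data[0] = 9-9 = 0 → [9, 0, 16, 9, 8]
pop(3) removes 9 → [9, 0, 16, 8]
data[3]*data[-2] = 8*16 = 128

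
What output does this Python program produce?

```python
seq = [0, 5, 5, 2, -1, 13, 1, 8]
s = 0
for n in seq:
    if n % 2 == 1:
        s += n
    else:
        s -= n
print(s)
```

13

n=0: not odd, s = 0-0 = 0
n=5: odd, s = 0+5 = 5
n=5: odd, s = 5+5 = 10
n=2: not odd, s = 10-2 = 8
n=-1: odd, s = 8+(-1) = 7
n=13: odd, s = 7+13 = 20
n=1: odd, s = 20+1 = 21
n=8: not odd, s = 21-8 = 13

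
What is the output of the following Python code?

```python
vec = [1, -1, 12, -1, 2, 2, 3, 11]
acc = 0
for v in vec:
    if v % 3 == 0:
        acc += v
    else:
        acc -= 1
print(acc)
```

v=1: not %3==0, acc = 0-1 = -1
v=-1: not %3==0, acc = (-1)-1 = -2
v=12: %3==0, acc = (-2)+12 = 10
v=-1: not %3==0, acc = 10-1 = 9
v=2: not %3==0, acc = 9-1 = 8
v=2: not %3==0, acc = 8-1 = 7
v=3: %3==0, acc = 7+3 = 10
v=11: not %3==0, acc = 10-1 = 9

9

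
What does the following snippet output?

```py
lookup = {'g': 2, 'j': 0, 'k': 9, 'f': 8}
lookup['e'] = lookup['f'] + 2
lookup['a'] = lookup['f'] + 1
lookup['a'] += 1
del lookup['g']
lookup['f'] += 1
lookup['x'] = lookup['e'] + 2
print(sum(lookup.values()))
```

50

lookup['e'] = lookup['f']+2 = 10 → {'g': 2, 'j': 0, 'k': 9, 'f': 8, 'e': 10}
lookup['a'] = lookup['f']+1 = 9 → {'g': 2, 'j': 0, 'k': 9, 'f': 8, 'e': 10, 'a': 9}
lookup['a'] = 9+1 = 10 → {'g': 2, 'j': 0, 'k': 9, 'f': 8, 'e': 10, 'a': 10}
del 'g' → {'j': 0, 'k': 9, 'f': 8, 'e': 10, 'a': 10}
lookup['f'] = 8+1 = 9 → {'j': 0, 'k': 9, 'f': 9, 'e': 10, 'a': 10}
lookup['x'] = lookup['e']+2 = 12 → {'j': 0, 'k': 9, 'f': 9, 'e': 10, 'a': 10, 'x': 12}
sum of values = 50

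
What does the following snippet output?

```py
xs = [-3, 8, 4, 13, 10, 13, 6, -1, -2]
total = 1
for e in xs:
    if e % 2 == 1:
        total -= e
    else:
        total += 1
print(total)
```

-16

e=-3: odd, total = 1-(-3) = 4
e=8: not odd, total = 4+1 = 5
e=4: not odd, total = 5+1 = 6
e=13: odd, total = 6-13 = -7
e=10: not odd, total = (-7)+1 = -6
e=13: odd, total = (-6)-13 = -19
e=6: not odd, total = (-19)+1 = -18
e=-1: odd, total = (-18)-(-1) = -17
e=-2: not odd, total = (-17)+1 = -16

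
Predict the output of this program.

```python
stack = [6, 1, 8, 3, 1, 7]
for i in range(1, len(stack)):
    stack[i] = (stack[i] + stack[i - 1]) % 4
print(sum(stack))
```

19

i=1: stack[1] = (1+6)%4 = 3 → [6, 3, 8, 3, 1, 7]
i=2: stack[2] = (8+3)%4 = 3 → [6, 3, 3, 3, 1, 7]
i=3: stack[3] = (3+3)%4 = 2 → [6, 3, 3, 2, 1, 7]
i=4: stack[4] = (1+2)%4 = 3 → [6, 3, 3, 2, 3, 7]
i=5: stack[5] = (7+3)%4 = 2 → [6, 3, 3, 2, 3, 2]
sum = 19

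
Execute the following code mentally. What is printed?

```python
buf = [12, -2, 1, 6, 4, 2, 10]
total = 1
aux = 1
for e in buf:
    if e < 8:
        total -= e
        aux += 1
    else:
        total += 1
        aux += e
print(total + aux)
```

20

e=12: not <8, total = 1+1 = 2; aux=13
e=-2: <8, total = 2-(-2) = 4; aux=14
e=1: <8, total = 4-1 = 3; aux=15
e=6: <8, total = 3-6 = -3; aux=16
e=4: <8, total = (-3)-4 = -7; aux=17
e=2: <8, total = (-7)-2 = -9; aux=18
e=10: not <8, total = (-9)+1 = -8; aux=28
total+aux = (-8)+28 = 20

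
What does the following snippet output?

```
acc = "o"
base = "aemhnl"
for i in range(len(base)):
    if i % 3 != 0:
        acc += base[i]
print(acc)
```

oemnl

i=0: skip
i=1: add 'e' → 'oe'
i=2: add 'm' → 'oem'
i=3: skip
i=4: add 'n' → 'oemn'
i=5: add 'l' → 'oemnl'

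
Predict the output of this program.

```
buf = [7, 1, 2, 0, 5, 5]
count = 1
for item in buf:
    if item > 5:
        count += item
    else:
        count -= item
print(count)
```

-5

item=7: >5, count = 1+7 = 8
item=1: not >5, count = 8-1 = 7
item=2: not >5, count = 7-2 = 5
item=0: not >5, count = 5-0 = 5
item=5: not >5, count = 5-5 = 0
item=5: not >5, count = 0-5 = -5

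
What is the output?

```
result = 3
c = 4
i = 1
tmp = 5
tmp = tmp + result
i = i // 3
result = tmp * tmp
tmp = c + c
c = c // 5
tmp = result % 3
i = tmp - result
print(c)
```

tmp = 5+3 = 8
i = 1//3 = 0
result = 8*8 = 64
tmp = 4+4 = 8
c = 4//5 = 0
tmp = 64%3 = 1
i = 1-64 = -63

0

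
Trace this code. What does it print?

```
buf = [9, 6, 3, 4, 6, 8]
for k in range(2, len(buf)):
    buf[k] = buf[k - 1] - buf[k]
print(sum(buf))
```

-5

k=2: buf[2] = 6-3 = 3 → [9, 6, 3, 4, 6, 8]
k=3: buf[3] = 3-4 = -1 → [9, 6, 3, -1, 6, 8]
k=4: buf[4] = (-1)-6 = -7 → [9, 6, 3, -1, -7, 8]
k=5: buf[5] = (-7)-8 = -15 → [9, 6, 3, -1, -7, -15]
sum = -5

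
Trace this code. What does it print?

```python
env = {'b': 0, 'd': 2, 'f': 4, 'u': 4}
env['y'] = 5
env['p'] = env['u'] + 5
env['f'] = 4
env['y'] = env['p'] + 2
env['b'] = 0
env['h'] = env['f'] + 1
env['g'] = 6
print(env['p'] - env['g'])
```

3

env['y'] = 5 → {'b': 0, 'd': 2, 'f': 4, 'u': 4, 'y': 5}
env['p'] = env['u']+5 = 9 → {'b': 0, 'd': 2, 'f': 4, 'u': 4, 'y': 5, 'p': 9}
env['f'] = 4 → {'b': 0, 'd': 2, 'f': 4, 'u': 4, 'y': 5, 'p': 9}
env['y'] = env['p']+2 = 11 → {'b': 0, 'd': 2, 'f': 4, 'u': 4, 'y': 11, 'p': 9}
env['b'] = 0 → {'b': 0, 'd': 2, 'f': 4, 'u': 4, 'y': 11, 'p': 9}
env['h'] = env['f']+1 = 5 → {'b': 0, 'd': 2, 'f': 4, 'u': 4, 'y': 11, 'p': 9, 'h': 5}
env['g'] = 6 → {'b': 0, 'd': 2, 'f': 4, 'u': 4, 'y': 11, 'p': 9, 'h': 5, 'g': 6}
env['p']-env['g'] = 9-6 = 3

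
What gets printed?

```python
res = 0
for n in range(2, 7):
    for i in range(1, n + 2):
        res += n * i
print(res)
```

375

n=2,i=1: res = 0+2 = 2
n=2,i=2: res = 2+4 = 6
n=2,i=3: res = 6+6 = 12
n=3,i=1: res = 12+3 = 15
n=3,i=2: res = 15+6 = 21
n=3,i=3: res = 21+9 = 30
n=3,i=4: res = 30+12 = 42
n=4,i=1: res = 42+4 = 46
n=4,i=2: res = 46+8 = 54
n=4,i=3: res = 54+12 = 66
n=4,i=4: res = 66+16 = 82
n=4,i=5: res = 82+20 = 102
n=5,i=1: res = 102+5 = 107
n=5,i=2: res = 107+10 = 117
n=5,i=3: res = 117+15 = 132
n=5,i=4: res = 132+20 = 152
n=5,i=5: res = 152+25 = 177
n=5,i=6: res = 177+30 = 207
n=6,i=1: res = 207+6 = 213
n=6,i=2: res = 213+12 = 225
n=6,i=3: res = 225+18 = 243
n=6,i=4: res = 243+24 = 267
n=6,i=5: res = 267+30 = 297
n=6,i=6: res = 297+36 = 333
n=6,i=7: res = 333+42 = 375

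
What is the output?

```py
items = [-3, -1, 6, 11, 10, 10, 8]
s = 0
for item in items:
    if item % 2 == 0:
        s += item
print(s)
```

34

item=-3: not even
item=-1: not even
item=6: even, s = 0+6 = 6
item=11: not even
item=10: even, s = 6+10 = 16
item=10: even, s = 16+10 = 26
item=8: even, s = 26+8 = 34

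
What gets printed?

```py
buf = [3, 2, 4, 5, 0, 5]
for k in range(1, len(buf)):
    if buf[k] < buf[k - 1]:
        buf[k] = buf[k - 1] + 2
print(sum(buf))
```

48

k=1: 2<3, buf[1] = 3+2 = 5 → [3, 5, 4, 5, 0, 5]
k=2: 4<5, buf[2] = 5+2 = 7 → [3, 5, 7, 5, 0, 5]
k=3: 5<7, buf[3] = 7+2 = 9 → [3, 5, 7, 9, 0, 5]
k=4: 0<9, buf[4] = 9+2 = 11 → [3, 5, 7, 9, 11, 5]
k=5: 5<11, buf[5] = 11+2 = 13 → [3, 5, 7, 9, 11, 13]
sum = 48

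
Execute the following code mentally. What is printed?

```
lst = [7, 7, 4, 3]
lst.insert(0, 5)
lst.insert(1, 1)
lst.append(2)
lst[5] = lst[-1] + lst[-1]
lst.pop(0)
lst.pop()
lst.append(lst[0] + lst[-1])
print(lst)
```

[1, 7, 7, 4, 4, 5]

insert 5 at 0 → [5, 7, 7, 4, 3]
insert 1 at 1 → [5, 1, 7, 7, 4, 3]
append 2 → [5, 1, 7, 7, 4, 3, 2]
lst[5] = lst[-1]+lst[-1] = 2+2 = 4 → [5, 1, 7, 7, 4, 4, 2]
pop(0) removes 5 → [1, 7, 7, 4, 4, 2]
pop() removes 2 → [1, 7, 7, 4, 4]
append lst[0]+lst[-1] = 1+4 = 5 → [1, 7, 7, 4, 4, 5]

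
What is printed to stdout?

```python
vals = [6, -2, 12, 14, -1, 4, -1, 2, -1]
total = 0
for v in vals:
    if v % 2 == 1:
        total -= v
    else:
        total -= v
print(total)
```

-33

v=6: not odd, total = 0-6 = -6
v=-2: not odd, total = (-6)-(-2) = -4
v=12: not odd, total = (-4)-12 = -16
v=14: not odd, total = (-16)-14 = -30
v=-1: odd, total = (-30)-(-1) = -29
v=4: not odd, total = (-29)-4 = -33
v=-1: odd, total = (-33)-(-1) = -32
v=2: not odd, total = (-32)-2 = -34
v=-1: odd, total = (-34)-(-1) = -33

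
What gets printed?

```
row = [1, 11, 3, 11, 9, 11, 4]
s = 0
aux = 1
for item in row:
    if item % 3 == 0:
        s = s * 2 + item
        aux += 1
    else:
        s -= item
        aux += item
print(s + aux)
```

item=1: not %3==0, s = 0-1 = -1; aux=2
item=11: not %3==0, s = (-1)-11 = -12; aux=13
item=3: %3==0, s = (-12)*2+3 = -21; aux=14
item=11: not %3==0, s = (-21)-11 = -32; aux=25
item=9: %3==0, s = (-32)*2+9 = -55; aux=26
item=11: not %3==0, s = (-55)-11 = -66; aux=37
item=4: not %3==0, s = (-66)-4 = -70; aux=41
s+aux = (-70)+41 = -29

-29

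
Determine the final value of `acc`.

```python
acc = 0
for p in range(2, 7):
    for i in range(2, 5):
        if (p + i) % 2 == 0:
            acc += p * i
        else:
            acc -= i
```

75

p=2,i=2: even sum, acc = 0+4 = 4
p=2,i=3: odd sum, acc = 4-3 = 1
p=2,i=4: even sum, acc = 1+8 = 9
p=3,i=2: odd sum, acc = 9-2 = 7
p=3,i=3: even sum, acc = 7+9 = 16
p=3,i=4: odd sum, acc = 16-4 = 12
p=4,i=2: even sum, acc = 12+8 = 20
p=4,i=3: odd sum, acc = 20-3 = 17
p=4,i=4: even sum, acc = 17+16 = 33
p=5,i=2: odd sum, acc = 33-2 = 31
p=5,i=3: even sum, acc = 31+15 = 46
p=5,i=4: odd sum, acc = 46-4 = 42
p=6,i=2: even sum, acc = 42+12 = 54
p=6,i=3: odd sum, acc = 54-3 = 51
p=6,i=4: even sum, acc = 51+24 = 75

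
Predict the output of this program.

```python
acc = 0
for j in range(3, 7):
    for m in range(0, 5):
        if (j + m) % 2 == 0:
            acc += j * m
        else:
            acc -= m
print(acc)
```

j=3,m=0: odd sum, acc = 0-0 = 0
j=3,m=1: even sum, acc = 0+3 = 3
j=3,m=2: odd sum, acc = 3-2 = 1
j=3,m=3: even sum, acc = 1+9 = 10
j=3,m=4: odd sum, acc = 10-4 = 6
j=4,m=0: even sum, acc = 6+0 = 6
j=4,m=1: odd sum, acc = 6-1 = 5
j=4,m=2: even sum, acc = 5+8 = 13
j=4,m=3: odd sum, acc = 13-3 = 10
j=4,m=4: even sum, acc = 10+16 = 26
j=5,m=0: odd sum, acc = 26-0 = 26
j=5,m=1: even sum, acc = 26+5 = 31
j=5,m=2: odd sum, acc = 31-2 = 29
j=5,m=3: even sum, acc = 29+15 = 44
j=5,m=4: odd sum, acc = 44-4 = 40
j=6,m=0: even sum, acc = 40+0 = 40
j=6,m=1: odd sum, acc = 40-1 = 39
j=6,m=2: even sum, acc = 39+12 = 51
j=6,m=3: odd sum, acc = 51-3 = 48
j=6,m=4: even sum, acc = 48+24 = 72

72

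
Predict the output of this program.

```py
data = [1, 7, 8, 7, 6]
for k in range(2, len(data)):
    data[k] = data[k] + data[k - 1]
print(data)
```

[1, 7, 15, 22, 28]

k=2: data[2] = 8+7 = 15 → [1, 7, 15, 7, 6]
k=3: data[3] = 7+15 = 22 → [1, 7, 15, 22, 6]
k=4: data[4] = 6+22 = 28 → [1, 7, 15, 22, 28]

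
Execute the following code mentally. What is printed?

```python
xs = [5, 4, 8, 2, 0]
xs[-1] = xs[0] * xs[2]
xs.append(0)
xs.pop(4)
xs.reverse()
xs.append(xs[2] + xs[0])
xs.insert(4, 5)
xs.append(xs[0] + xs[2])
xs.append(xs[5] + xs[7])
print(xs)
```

[0, 2, 8, 4, 5, 5, 8, 8, 13]

xs[-1] = xs[0]*xs[2] = 5*8 = 40 → [5, 4, 8, 2, 40]
append 0 → [5, 4, 8, 2, 40, 0]
pop(4) removes 40 → [5, 4, 8, 2, 0]
reverse → [0, 2, 8, 4, 5]
append xs[2]+xs[0] = 8+0 = 8 → [0, 2, 8, 4, 5, 8]
insert 5 at 4 → [0, 2, 8, 4, 5, 5, 8]
append xs[0]+xs[2] = 0+8 = 8 → [0, 2, 8, 4, 5, 5, 8, 8]
append xs[5]+xs[7] = 5+8 = 13 → [0, 2, 8, 4, 5, 5, 8, 8, 13]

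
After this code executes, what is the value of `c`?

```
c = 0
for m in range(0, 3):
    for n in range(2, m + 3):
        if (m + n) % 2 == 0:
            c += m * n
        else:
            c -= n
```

m=0,n=2: even sum, c = 0+0 = 0
m=1,n=2: odd sum, c = 0-2 = -2
m=1,n=3: even sum, c = (-2)+3 = 1
m=2,n=2: even sum, c = 1+4 = 5
m=2,n=3: odd sum, c = 5-3 = 2
m=2,n=4: even sum, c = 2+8 = 10

10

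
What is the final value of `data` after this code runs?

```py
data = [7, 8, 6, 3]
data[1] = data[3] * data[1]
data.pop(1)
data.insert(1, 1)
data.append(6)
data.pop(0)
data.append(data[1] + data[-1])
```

[1, 6, 3, 6, 12]

data[1] = data[3]*data[1] = 3*8 = 24 → [7, 24, 6, 3]
pop(1) removes 24 → [7, 6, 3]
insert 1 at 1 → [7, 1, 6, 3]
append 6 → [7, 1, 6, 3, 6]
pop(0) removes 7 → [1, 6, 3, 6]
append data[1]+data[-1] = 6+6 = 12 → [1, 6, 3, 6, 12]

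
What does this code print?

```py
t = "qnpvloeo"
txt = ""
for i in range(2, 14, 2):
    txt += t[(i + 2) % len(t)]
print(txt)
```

i=2: add t[4]='l' → 'l'
i=4: add t[6]='e' → 'le'
i=6: add t[0]='q' → 'leq'
i=8: add t[2]='p' → 'leqp'
i=10: add t[4]='l' → 'leqpl'
i=12: add t[6]='e' → 'leqple'

leqple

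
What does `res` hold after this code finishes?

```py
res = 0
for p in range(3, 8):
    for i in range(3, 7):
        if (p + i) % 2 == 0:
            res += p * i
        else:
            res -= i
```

p=3,i=3: even sum, res = 0+9 = 9
p=3,i=4: odd sum, res = 9-4 = 5
p=3,i=5: even sum, res = 5+15 = 20
p=3,i=6: odd sum, res = 20-6 = 14
p=4,i=3: odd sum, res = 14-3 = 11
p=4,i=4: even sum, res = 11+16 = 27
p=4,i=5: odd sum, res = 27-5 = 22
p=4,i=6: even sum, res = 22+24 = 46
p=5,i=3: even sum, res = 46+15 = 61
p=5,i=4: odd sum, res = 61-4 = 57
p=5,i=5: even sum, res = 57+25 = 82
p=5,i=6: odd sum, res = 82-6 = 76
p=6,i=3: odd sum, res = 76-3 = 73
p=6,i=4: even sum, res = 73+24 = 97
p=6,i=5: odd sum, res = 97-5 = 92
p=6,i=6: even sum, res = 92+36 = 128
p=7,i=3: even sum, res = 128+21 = 149
p=7,i=4: odd sum, res = 149-4 = 145
p=7,i=5: even sum, res = 145+35 = 180
p=7,i=6: odd sum, res = 180-6 = 174

174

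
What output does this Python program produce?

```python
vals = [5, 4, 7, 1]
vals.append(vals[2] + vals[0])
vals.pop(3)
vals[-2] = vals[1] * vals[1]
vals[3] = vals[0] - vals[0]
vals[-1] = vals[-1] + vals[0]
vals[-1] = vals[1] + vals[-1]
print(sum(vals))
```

34

append vals[2]+vals[0] = 7+5 = 12 → [5, 4, 7, 1, 12]
pop(3) removes 1 → [5, 4, 7, 12]
vals[-2] = vals[1]*vals[1] = 4*4 = 16 → [5, 4, 16, 12]
vals[3] = vals[0]-vals[0] = 5-5 = 0 → [5, 4, 16, 0]
vals[-1] = vals[-1]+vals[0] = 0+5 = 5 → [5, 4, 16, 5]
vals[-1] = vals[1]+vals[-1] = 4+5 = 9 → [5, 4, 16, 9]
sum = 34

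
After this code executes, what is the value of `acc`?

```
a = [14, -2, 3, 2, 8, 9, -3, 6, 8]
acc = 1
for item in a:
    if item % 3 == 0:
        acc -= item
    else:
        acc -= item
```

item=14: not %3==0, acc = 1-14 = -13
item=-2: not %3==0, acc = (-13)-(-2) = -11
item=3: %3==0, acc = (-11)-3 = -14
item=2: not %3==0, acc = (-14)-2 = -16
item=8: not %3==0, acc = (-16)-8 = -24
item=9: %3==0, acc = (-24)-9 = -33
item=-3: %3==0, acc = (-33)-(-3) = -30
item=6: %3==0, acc = (-30)-6 = -36
item=8: not %3==0, acc = (-36)-8 = -44

-44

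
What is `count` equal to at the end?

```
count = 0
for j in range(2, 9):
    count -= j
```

-35

j=2: count = 0-2 = -2
j=3: count = (-2)-3 = -5
j=4: count = (-5)-4 = -9
j=5: count = (-9)-5 = -14
j=6: count = (-14)-6 = -20
j=7: count = (-20)-7 = -27
j=8: count = (-27)-8 = -35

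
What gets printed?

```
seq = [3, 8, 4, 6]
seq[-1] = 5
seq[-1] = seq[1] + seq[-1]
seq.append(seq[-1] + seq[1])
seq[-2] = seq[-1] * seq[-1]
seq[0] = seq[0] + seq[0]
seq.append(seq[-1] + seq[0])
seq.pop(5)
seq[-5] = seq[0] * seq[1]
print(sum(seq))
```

522

seq[-1] = 5 → [3, 8, 4, 5]
seq[-1] = seq[1]+seq[-1] = 8+5 = 13 → [3, 8, 4, 13]
append seq[-1]+seq[1] = 13+8 = 21 → [3, 8, 4, 13, 21]
seq[-2] = seq[-1]*seq[-1] = 21*21 = 441 → [3, 8, 4, 441, 21]
seq[0] = seq[0]+seq[0] = 3+3 = 6 → [6, 8, 4, 441, 21]
append seq[-1]+seq[0] = 21+6 = 27 → [6, 8, 4, 441, 21, 27]
pop(5) removes 27 → [6, 8, 4, 441, 21]
seq[-5] = seq[0]*seq[1] = 6*8 = 48 → [48, 8, 4, 441, 21]
sum = 522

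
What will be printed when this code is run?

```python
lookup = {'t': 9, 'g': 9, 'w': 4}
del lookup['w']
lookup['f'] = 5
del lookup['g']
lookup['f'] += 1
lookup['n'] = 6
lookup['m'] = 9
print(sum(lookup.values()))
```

del 'w' → {'t': 9, 'g': 9}
lookup['f'] = 5 → {'t': 9, 'g': 9, 'f': 5}
del 'g' → {'t': 9, 'f': 5}
lookup['f'] = 5+1 = 6 → {'t': 9, 'f': 6}
lookup['n'] = 6 → {'t': 9, 'f': 6, 'n': 6}
lookup['m'] = 9 → {'t': 9, 'f': 6, 'n': 6, 'm': 9}
sum of values = 30

30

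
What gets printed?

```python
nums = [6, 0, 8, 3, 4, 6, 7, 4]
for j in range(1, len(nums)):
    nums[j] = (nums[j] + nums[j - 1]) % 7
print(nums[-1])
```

j=1: nums[1] = (0+6)%7 = 6 → [6, 6, 8, 3, 4, 6, 7, 4]
j=2: nums[2] = (8+6)%7 = 0 → [6, 6, 0, 3, 4, 6, 7, 4]
j=3: nums[3] = (3+0)%7 = 3 → [6, 6, 0, 3, 4, 6, 7, 4]
j=4: nums[4] = (4+3)%7 = 0 → [6, 6, 0, 3, 0, 6, 7, 4]
j=5: nums[5] = (6+0)%7 = 6 → [6, 6, 0, 3, 0, 6, 7, 4]
j=6: nums[6] = (7+6)%7 = 6 → [6, 6, 0, 3, 0, 6, 6, 4]
j=7: nums[7] = (4+6)%7 = 3 → [6, 6, 0, 3, 0, 6, 6, 3]

3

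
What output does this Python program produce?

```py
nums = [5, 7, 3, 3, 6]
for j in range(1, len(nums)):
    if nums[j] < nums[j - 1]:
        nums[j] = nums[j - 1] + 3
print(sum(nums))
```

j=1: 7>=5, unchanged → [5, 7, 3, 3, 6]
j=2: 3<7, nums[2] = 7+3 = 10 → [5, 7, 10, 3, 6]
j=3: 3<10, nums[3] = 10+3 = 13 → [5, 7, 10, 13, 6]
j=4: 6<13, nums[4] = 13+3 = 16 → [5, 7, 10, 13, 16]
sum = 51

51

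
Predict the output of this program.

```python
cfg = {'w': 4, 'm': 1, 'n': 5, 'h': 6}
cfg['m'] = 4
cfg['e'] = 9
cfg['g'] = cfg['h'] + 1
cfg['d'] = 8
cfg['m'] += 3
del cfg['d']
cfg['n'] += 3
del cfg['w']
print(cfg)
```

cfg['m'] = 4 → {'w': 4, 'm': 4, 'n': 5, 'h': 6}
cfg['e'] = 9 → {'w': 4, 'm': 4, 'n': 5, 'h': 6, 'e': 9}
cfg['g'] = cfg['h']+1 = 7 → {'w': 4, 'm': 4, 'n': 5, 'h': 6, 'e': 9, 'g': 7}
cfg['d'] = 8 → {'w': 4, 'm': 4, 'n': 5, 'h': 6, 'e': 9, 'g': 7, 'd': 8}
cfg['m'] = 4+3 = 7 → {'w': 4, 'm': 7, 'n': 5, 'h': 6, 'e': 9, 'g': 7, 'd': 8}
del 'd' → {'w': 4, 'm': 7, 'n': 5, 'h': 6, 'e': 9, 'g': 7}
cfg['n'] = 5+3 = 8 → {'w': 4, 'm': 7, 'n': 8, 'h': 6, 'e': 9, 'g': 7}
del 'w' → {'m': 7, 'n': 8, 'h': 6, 'e': 9, 'g': 7}

{'m': 7, 'n': 8, 'h': 6, 'e': 9, 'g': 7}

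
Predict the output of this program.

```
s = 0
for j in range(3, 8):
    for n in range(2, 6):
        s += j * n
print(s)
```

350

j=3,n=2: s = 0+6 = 6
j=3,n=3: s = 6+9 = 15
j=3,n=4: s = 15+12 = 27
j=3,n=5: s = 27+15 = 42
j=4,n=2: s = 42+8 = 50
j=4,n=3: s = 50+12 = 62
j=4,n=4: s = 62+16 = 78
j=4,n=5: s = 78+20 = 98
j=5,n=2: s = 98+10 = 108
j=5,n=3: s = 108+15 = 123
j=5,n=4: s = 123+20 = 143
j=5,n=5: s = 143+25 = 168
j=6,n=2: s = 168+12 = 180
j=6,n=3: s = 180+18 = 198
j=6,n=4: s = 198+24 = 222
j=6,n=5: s = 222+30 = 252
j=7,n=2: s = 252+14 = 266
j=7,n=3: s = 266+21 = 287
j=7,n=4: s = 287+28 = 315
j=7,n=5: s = 315+35 = 350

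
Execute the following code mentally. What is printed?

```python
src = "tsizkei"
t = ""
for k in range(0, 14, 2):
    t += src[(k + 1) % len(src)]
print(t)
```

k=0: add src[1]='s' → 's'
k=2: add src[3]='z' → 'sz'
k=4: add src[5]='e' → 'sze'
k=6: add src[0]='t' → 'szet'
k=8: add src[2]='i' → 'szeti'
k=10: add src[4]='k' → 'szetik'
k=12: add src[6]='i' → 'szetiki'

szetiki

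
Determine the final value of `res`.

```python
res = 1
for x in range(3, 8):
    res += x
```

26

x=3: res = 1+3 = 4
x=4: res = 4+4 = 8
x=5: res = 8+5 = 13
x=6: res = 13+6 = 19
x=7: res = 19+7 = 26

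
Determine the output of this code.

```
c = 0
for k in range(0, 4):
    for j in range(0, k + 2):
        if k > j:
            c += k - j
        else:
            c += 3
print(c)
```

34

k=0,j=0: not 0>0, c = 0+3 = 3
k=0,j=1: not 0>1, c = 3+3 = 6
k=1,j=0: 1>0, c = 6+1 = 7
k=1,j=1: not 1>1, c = 7+3 = 10
k=1,j=2: not 1>2, c = 10+3 = 13
k=2,j=0: 2>0, c = 13+2 = 15
k=2,j=1: 2>1, c = 15+1 = 16
k=2,j=2: not 2>2, c = 16+3 = 19
k=2,j=3: not 2>3, c = 19+3 = 22
k=3,j=0: 3>0, c = 22+3 = 25
k=3,j=1: 3>1, c = 25+2 = 27
k=3,j=2: 3>2, c = 27+1 = 28
k=3,j=3: not 3>3, c = 28+3 = 31
k=3,j=4: not 3>4, c = 31+3 = 34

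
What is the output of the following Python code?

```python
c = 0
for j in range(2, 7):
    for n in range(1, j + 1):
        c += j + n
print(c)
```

j=2,n=1: c = 0+3 = 3
j=2,n=2: c = 3+4 = 7
j=3,n=1: c = 7+4 = 11
j=3,n=2: c = 11+5 = 16
j=3,n=3: c = 16+6 = 22
j=4,n=1: c = 22+5 = 27
j=4,n=2: c = 27+6 = 33
j=4,n=3: c = 33+7 = 40
j=4,n=4: c = 40+8 = 48
j=5,n=1: c = 48+6 = 54
j=5,n=2: c = 54+7 = 61
j=5,n=3: c = 61+8 = 69
j=5,n=4: c = 69+9 = 78
j=5,n=5: c = 78+10 = 88
j=6,n=1: c = 88+7 = 95
j=6,n=2: c = 95+8 = 103
j=6,n=3: c = 103+9 = 112
j=6,n=4: c = 112+10 = 122
j=6,n=5: c = 122+11 = 133
j=6,n=6: c = 133+12 = 145

145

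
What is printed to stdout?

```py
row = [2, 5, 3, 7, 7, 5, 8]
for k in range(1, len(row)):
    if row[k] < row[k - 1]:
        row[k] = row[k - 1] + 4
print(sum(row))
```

k=1: 5>=2, unchanged → [2, 5, 3, 7, 7, 5, 8]
k=2: 3<5, row[2] = 5+4 = 9 → [2, 5, 9, 7, 7, 5, 8]
k=3: 7<9, row[3] = 9+4 = 13 → [2, 5, 9, 13, 7, 5, 8]
k=4: 7<13, row[4] = 13+4 = 17 → [2, 5, 9, 13, 17, 5, 8]
k=5: 5<17, row[5] = 17+4 = 21 → [2, 5, 9, 13, 17, 21, 8]
k=6: 8<21, row[6] = 21+4 = 25 → [2, 5, 9, 13, 17, 21, 25]
sum = 92

92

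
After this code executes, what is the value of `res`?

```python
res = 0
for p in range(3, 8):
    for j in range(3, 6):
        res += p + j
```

135

p=3,j=3: res = 0+6 = 6
p=3,j=4: res = 6+7 = 13
p=3,j=5: res = 13+8 = 21
p=4,j=3: res = 21+7 = 28
p=4,j=4: res = 28+8 = 36
p=4,j=5: res = 36+9 = 45
p=5,j=3: res = 45+8 = 53
p=5,j=4: res = 53+9 = 62
p=5,j=5: res = 62+10 = 72
p=6,j=3: res = 72+9 = 81
p=6,j=4: res = 81+10 = 91
p=6,j=5: res = 91+11 = 102
p=7,j=3: res = 102+10 = 112
p=7,j=4: res = 112+11 = 123
p=7,j=5: res = 123+12 = 135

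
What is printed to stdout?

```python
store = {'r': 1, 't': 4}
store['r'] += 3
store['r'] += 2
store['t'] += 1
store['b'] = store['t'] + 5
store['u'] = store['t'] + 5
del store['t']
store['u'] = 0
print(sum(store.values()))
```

store['r'] = 1+3 = 4 → {'r': 4, 't': 4}
store['r'] = 4+2 = 6 → {'r': 6, 't': 4}
store['t'] = 4+1 = 5 → {'r': 6, 't': 5}
store['b'] = store['t']+5 = 10 → {'r': 6, 't': 5, 'b': 10}
store['u'] = store['t']+5 = 10 → {'r': 6, 't': 5, 'b': 10, 'u': 10}
del 't' → {'r': 6, 'b': 10, 'u': 10}
store['u'] = 0 → {'r': 6, 'b': 10, 'u': 0}
sum of values = 16

16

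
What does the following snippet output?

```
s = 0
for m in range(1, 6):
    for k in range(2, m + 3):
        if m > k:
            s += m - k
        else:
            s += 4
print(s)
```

m=1,k=2: not 1>2, s = 0+4 = 4
m=1,k=3: not 1>3, s = 4+4 = 8
m=2,k=2: not 2>2, s = 8+4 = 12
m=2,k=3: not 2>3, s = 12+4 = 16
m=2,k=4: not 2>4, s = 16+4 = 20
m=3,k=2: 3>2, s = 20+1 = 21
m=3,k=3: not 3>3, s = 21+4 = 25
m=3,k=4: not 3>4, s = 25+4 = 29
m=3,k=5: not 3>5, s = 29+4 = 33
m=4,k=2: 4>2, s = 33+2 = 35
m=4,k=3: 4>3, s = 35+1 = 36
m=4,k=4: not 4>4, s = 36+4 = 40
m=4,k=5: not 4>5, s = 40+4 = 44
m=4,k=6: not 4>6, s = 44+4 = 48
m=5,k=2: 5>2, s = 48+3 = 51
m=5,k=3: 5>3, s = 51+2 = 53
m=5,k=4: 5>4, s = 53+1 = 54
m=5,k=5: not 5>5, s = 54+4 = 58
m=5,k=6: not 5>6, s = 58+4 = 62
m=5,k=7: not 5>7, s = 62+4 = 66

66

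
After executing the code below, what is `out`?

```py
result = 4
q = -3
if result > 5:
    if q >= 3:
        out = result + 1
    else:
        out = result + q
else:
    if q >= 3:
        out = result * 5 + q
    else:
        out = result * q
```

result=4, q=-3
result > 5 is False; q >= 3 is False
→ out = result * q = -12

-12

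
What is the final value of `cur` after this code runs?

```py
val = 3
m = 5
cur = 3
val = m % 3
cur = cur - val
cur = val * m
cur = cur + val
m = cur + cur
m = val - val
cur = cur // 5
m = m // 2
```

2

val = 5%3 = 2
cur = 3-2 = 1
cur = 2*5 = 10
cur = 10+2 = 12
m = 12+12 = 24
m = 2-2 = 0
cur = 12//5 = 2
m = 0//2 = 0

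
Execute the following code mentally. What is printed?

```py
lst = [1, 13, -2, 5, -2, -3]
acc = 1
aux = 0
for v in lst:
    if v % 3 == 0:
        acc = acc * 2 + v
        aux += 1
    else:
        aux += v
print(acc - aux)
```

v=1: not %3==0; aux=1
v=13: not %3==0; aux=14
v=-2: not %3==0; aux=12
v=5: not %3==0; aux=17
v=-2: not %3==0; aux=15
v=-3: %3==0, acc = 1*2+(-3) = -1; aux=16
acc-aux = (-1)-16 = -17

-17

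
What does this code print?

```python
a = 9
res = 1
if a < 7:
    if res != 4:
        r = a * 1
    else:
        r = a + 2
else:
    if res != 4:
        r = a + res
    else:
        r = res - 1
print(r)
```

10

a=9, res=1
a < 7 is False; res != 4 is True
→ r = a + res = 10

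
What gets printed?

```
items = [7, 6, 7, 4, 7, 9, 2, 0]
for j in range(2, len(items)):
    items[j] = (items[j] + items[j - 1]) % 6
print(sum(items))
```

32

j=2: items[2] = (7+6)%6 = 1 → [7, 6, 1, 4, 7, 9, 2, 0]
j=3: items[3] = (4+1)%6 = 5 → [7, 6, 1, 5, 7, 9, 2, 0]
j=4: items[4] = (7+5)%6 = 0 → [7, 6, 1, 5, 0, 9, 2, 0]
j=5: items[5] = (9+0)%6 = 3 → [7, 6, 1, 5, 0, 3, 2, 0]
j=6: items[6] = (2+3)%6 = 5 → [7, 6, 1, 5, 0, 3, 5, 0]
j=7: items[7] = (0+5)%6 = 5 → [7, 6, 1, 5, 0, 3, 5, 5]
sum = 32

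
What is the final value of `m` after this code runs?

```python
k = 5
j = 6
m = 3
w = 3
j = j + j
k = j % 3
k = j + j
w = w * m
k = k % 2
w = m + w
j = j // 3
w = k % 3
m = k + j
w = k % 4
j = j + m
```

4

j = 6+6 = 12
k = 12%3 = 0
k = 12+12 = 24
w = 3*3 = 9
k = 24%2 = 0
w = 3+9 = 12
j = 12//3 = 4
w = 0%3 = 0
m = 0+4 = 4
w = 0%4 = 0
j = 4+4 = 8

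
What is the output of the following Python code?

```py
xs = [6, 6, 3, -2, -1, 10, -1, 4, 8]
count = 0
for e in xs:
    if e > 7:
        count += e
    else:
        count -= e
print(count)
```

e=6: not >7, count = 0-6 = -6
e=6: not >7, count = (-6)-6 = -12
e=3: not >7, count = (-12)-3 = -15
e=-2: not >7, count = (-15)-(-2) = -13
e=-1: not >7, count = (-13)-(-1) = -12
e=10: >7, count = (-12)+10 = -2
e=-1: not >7, count = (-2)-(-1) = -1
e=4: not >7, count = (-1)-4 = -5
e=8: >7, count = (-5)+8 = 3

3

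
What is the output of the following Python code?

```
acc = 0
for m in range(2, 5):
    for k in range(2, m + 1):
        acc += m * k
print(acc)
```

55

m=2,k=2: acc = 0+4 = 4
m=3,k=2: acc = 4+6 = 10
m=3,k=3: acc = 10+9 = 19
m=4,k=2: acc = 19+8 = 27
m=4,k=3: acc = 27+12 = 39
m=4,k=4: acc = 39+16 = 55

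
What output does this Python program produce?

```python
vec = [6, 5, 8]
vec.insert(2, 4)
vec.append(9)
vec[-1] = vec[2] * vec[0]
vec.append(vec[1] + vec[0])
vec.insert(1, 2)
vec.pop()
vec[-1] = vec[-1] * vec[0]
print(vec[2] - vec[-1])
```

insert 4 at 2 → [6, 5, 4, 8]
append 9 → [6, 5, 4, 8, 9]
vec[-1] = vec[2]*vec[0] = 4*6 = 24 → [6, 5, 4, 8, 24]
append vec[1]+vec[0] = 5+6 = 11 → [6, 5, 4, 8, 24, 11]
insert 2 at 1 → [6, 2, 5, 4, 8, 24, 11]
pop() removes 11 → [6, 2, 5, 4, 8, 24]
vec[-1] = vec[-1]*vec[0] = 24*6 = 144 → [6, 2, 5, 4, 8, 144]
vec[2]-vec[-1] = 5-144 = -139

-139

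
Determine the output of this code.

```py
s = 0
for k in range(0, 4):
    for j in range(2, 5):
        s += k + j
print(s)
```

k=0,j=2: s = 0+2 = 2
k=0,j=3: s = 2+3 = 5
k=0,j=4: s = 5+4 = 9
k=1,j=2: s = 9+3 = 12
k=1,j=3: s = 12+4 = 16
k=1,j=4: s = 16+5 = 21
k=2,j=2: s = 21+4 = 25
k=2,j=3: s = 25+5 = 30
k=2,j=4: s = 30+6 = 36
k=3,j=2: s = 36+5 = 41
k=3,j=3: s = 41+6 = 47
k=3,j=4: s = 47+7 = 54

54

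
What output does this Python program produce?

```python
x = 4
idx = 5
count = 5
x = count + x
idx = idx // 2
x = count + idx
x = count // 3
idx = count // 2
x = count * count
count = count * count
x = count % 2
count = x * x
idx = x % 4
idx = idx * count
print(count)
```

1

x = 5+4 = 9
idx = 5//2 = 2
x = 5+2 = 7
x = 5//3 = 1
idx = 5//2 = 2
x = 5*5 = 25
count = 5*5 = 25
x = 25%2 = 1
count = 1*1 = 1
idx = 1%4 = 1
idx = 1*1 = 1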